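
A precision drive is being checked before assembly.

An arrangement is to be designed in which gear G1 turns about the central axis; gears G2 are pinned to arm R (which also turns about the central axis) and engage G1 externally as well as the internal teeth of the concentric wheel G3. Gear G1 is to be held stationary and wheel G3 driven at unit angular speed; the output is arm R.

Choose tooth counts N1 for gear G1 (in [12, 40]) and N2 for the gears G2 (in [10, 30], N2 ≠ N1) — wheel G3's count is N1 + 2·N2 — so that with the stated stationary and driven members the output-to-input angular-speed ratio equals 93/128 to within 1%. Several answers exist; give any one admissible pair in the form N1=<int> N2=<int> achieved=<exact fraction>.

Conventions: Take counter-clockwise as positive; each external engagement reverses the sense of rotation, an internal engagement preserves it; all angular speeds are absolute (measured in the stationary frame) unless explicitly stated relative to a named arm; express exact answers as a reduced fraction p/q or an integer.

topology: planetary set — design target 93/128, arm = carrier (Willis)
Willis with ω_sun = 0: ω_arm/ω_ring = N3/(N1+N3); set equal to 93/128  ⇒  N3/N1 = (93/128)/(1 − 93/128) = 93/35
N3 = N1 + 2·N2  ⇒  N2/N1 = (N3/N1 − 1)/2 = (93/35 − 1)/2 = 29/35
smallest multiple with N1 ≥ 12 and N2 ≥ 10: k = 1  ⇒  N1 = 1·35 = 35, N2 = 1·29 = 29 (N1 ≤ 40, N2 ≤ 30, N2 ≠ N1 ✓), N3 = 35 + 2·29 = 93
check: N3/(N1+N3) with N1 = 35, N3 = 93 gives 93/128; |achieved − target| = 0 ≤ 93/12800 ✓

N1=35 N2=29 achieved=93/128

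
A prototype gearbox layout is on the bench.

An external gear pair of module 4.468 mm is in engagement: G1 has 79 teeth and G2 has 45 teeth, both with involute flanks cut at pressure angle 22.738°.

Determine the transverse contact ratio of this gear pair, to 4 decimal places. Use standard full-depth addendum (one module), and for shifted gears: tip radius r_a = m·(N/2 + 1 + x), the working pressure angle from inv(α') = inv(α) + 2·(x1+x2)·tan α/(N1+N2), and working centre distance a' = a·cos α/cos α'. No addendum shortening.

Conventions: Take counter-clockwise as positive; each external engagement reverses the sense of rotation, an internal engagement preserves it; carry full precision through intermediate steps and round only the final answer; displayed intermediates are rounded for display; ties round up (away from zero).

recognized (one external pair, fixed centres): single-mesh tooth geometry, m = 4.468, N1 = 79, N2 = 45
base radii: r_b1 = 162.769851, r_b2 = 92.717004
tip radii: r_a1 = 180.954000, r_a2 = 104.998000
no profile shift: α' = α, a' = a
action lengths: √(r_a1²−r_b1²) = 79.059001, √(r_a2²−r_b2²) = 49.276132
base pitch p_b = π·m·cos α = 12.945736
CR = (79.059001 + 49.276132 − 277.016000·sin 22.73800°)/12.945736 = 1.642511
contact ratio ≈ 1.6425

1.6425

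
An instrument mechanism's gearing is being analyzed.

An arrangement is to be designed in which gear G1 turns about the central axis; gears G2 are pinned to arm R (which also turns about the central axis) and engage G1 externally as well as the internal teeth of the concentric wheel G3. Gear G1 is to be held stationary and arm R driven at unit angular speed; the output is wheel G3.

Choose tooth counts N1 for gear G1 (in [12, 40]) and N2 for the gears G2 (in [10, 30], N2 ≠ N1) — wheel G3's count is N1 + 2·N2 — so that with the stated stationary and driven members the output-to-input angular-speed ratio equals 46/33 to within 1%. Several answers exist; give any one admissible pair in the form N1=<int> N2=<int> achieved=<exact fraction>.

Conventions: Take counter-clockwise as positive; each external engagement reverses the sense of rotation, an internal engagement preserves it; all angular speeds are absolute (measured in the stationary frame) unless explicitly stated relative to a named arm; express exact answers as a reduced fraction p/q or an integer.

design class (target 46/33): planetary set
Willis with ω_sun = 0: ω_ring/ω_arm = (N1+N3)/N3; set equal to 46/33  ⇒  N3/N1 = 1/(46/33 − 1) = 33/13
N3 = N1 + 2·N2  ⇒  N2/N1 = (N3/N1 − 1)/2 = (33/13 − 1)/2 = 10/13
smallest multiple with N1 ≥ 12 and N2 ≥ 10: k = 1  ⇒  N1 = 1·13 = 13, N2 = 1·10 = 10 (N1 ≤ 40, N2 ≤ 30, N2 ≠ N1 ✓), N3 = 13 + 2·10 = 33
check: (N1+N3)/N3 with N1 = 13, N3 = 33 gives 46/33; |achieved − target| = 0 ≤ 23/1650 ✓

N1=13 N2=10 achieved=46/33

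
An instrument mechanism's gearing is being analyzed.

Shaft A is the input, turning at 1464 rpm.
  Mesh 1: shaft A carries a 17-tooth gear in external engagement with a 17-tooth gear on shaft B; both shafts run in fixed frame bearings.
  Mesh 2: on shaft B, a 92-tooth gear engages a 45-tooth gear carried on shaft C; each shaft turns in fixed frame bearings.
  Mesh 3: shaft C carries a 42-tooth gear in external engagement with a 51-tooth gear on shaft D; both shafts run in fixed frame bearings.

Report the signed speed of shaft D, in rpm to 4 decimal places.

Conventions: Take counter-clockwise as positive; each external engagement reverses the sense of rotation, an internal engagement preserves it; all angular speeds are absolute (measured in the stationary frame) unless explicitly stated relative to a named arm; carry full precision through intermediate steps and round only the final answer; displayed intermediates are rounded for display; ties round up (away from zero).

recognized (4 fixed axles, 3 meshes): fixed-axis compound train
mesh 1 [17T→17T]: ω = 1464.0000×17/17 = 1464.0000 rpm, sense flips to −
mesh 2 [92T→45T]: ω = 1464.0000×92/45 = 2993.0667 rpm, sense flips to +
mesh 3 [42T→51T]: ω = 2993.0667×42/51 = 2464.8784 rpm, sense flips to −
signed output speed = -2464.8784 rpm

-2464.8784 rpm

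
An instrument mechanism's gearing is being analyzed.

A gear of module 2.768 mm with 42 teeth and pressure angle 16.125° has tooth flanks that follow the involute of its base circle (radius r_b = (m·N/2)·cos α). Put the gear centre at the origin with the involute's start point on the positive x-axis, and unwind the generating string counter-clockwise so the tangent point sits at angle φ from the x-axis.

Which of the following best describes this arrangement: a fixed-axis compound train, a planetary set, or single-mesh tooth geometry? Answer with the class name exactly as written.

single-mesh tooth geometry

recognized (one wheel, involute flank): single-mesh tooth geometry, m = 2.768, N = 42
classification: single-mesh tooth geometry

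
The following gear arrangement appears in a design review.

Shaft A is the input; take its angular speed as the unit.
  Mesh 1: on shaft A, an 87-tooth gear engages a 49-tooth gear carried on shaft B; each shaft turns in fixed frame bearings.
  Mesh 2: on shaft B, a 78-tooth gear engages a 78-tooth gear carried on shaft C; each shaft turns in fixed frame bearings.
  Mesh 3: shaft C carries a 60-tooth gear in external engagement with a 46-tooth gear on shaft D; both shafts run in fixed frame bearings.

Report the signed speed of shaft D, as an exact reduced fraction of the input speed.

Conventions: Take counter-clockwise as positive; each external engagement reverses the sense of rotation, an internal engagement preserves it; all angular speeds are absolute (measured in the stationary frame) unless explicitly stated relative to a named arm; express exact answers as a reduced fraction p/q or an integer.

3-mesh fixed-axis compound train (all bearings frame-fixed)
mesh 1 [87T→49T]: |ω|/ω_in = 1×87/49 = 87/49, sense flips to −
mesh 2 [78T→78T]: |ω|/ω_in = (87/49)×78/78 = 87/49, sense flips to +
mesh 3 [60T→46T]: |ω|/ω_in = (87/49)×60/46 = 2610/1127, sense flips to −
signed output speed (× input speed) = -2610/1127

-2610/1127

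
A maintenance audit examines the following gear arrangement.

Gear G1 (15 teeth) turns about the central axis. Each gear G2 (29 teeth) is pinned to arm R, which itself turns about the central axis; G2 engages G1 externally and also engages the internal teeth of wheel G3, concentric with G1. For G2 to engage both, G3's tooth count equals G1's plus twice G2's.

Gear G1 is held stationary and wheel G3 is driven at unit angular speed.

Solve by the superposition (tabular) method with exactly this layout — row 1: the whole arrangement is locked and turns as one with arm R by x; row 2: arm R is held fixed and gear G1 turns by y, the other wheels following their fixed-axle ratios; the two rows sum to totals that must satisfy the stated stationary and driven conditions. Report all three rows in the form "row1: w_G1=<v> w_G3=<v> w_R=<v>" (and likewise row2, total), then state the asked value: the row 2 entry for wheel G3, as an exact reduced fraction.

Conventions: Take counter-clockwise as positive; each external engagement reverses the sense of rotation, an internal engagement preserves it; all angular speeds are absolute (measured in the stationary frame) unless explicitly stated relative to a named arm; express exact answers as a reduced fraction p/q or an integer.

class = planetary set [G3 = 15+2·29 = 73; Willis about the carrier]
row 1: whole set turns with the arm by x
row 2 (arm held, sun turns y): ω_ring = −(15/73)·y, ω_arm = 0
boundary: total ω_sun = x + y = 0 and total ω_ring = x − (15/73)·y = 1  ⇒  y = -73/88, x = 73/88
row 2 ring = −(15/73)·(-73/88) = 15/88
totals (row 1 + row 2): sun 73/88 + (-73/88) = 0, ring 73/88 + 15/88 = 1, arm 73/88 + 0 = 73/88
asked cell (row2, ring) = 15/88

row1: w_G1=73/88 w_G3=73/88 w_R=73/88
row2: w_G1=-73/88 w_G3=15/88 w_R=0
total: w_G1=0 w_G3=1 w_R=73/88
asked value: 15/88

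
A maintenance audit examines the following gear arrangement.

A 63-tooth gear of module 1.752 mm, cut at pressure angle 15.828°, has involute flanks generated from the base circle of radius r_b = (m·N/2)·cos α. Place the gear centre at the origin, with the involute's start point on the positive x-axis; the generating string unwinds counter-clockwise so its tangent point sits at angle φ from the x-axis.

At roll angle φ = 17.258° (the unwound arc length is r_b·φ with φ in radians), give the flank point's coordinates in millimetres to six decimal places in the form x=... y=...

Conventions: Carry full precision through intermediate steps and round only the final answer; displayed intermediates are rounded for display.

x=55.449775 y=0.479286

class = single-mesh tooth geometry [base-circle involute, m = 1.752, 63T]
pitch radius r_p = m·N/2 = 1.752·63/2 = 55.188000
base radius r_b = r_p·cos α = 55.188000·cos 15.828° = 53.095537
roll angle φ = 17.258° = 0.30120892 rad
x = r_b·(cos φ + φ·sin φ) = 55.449775
y = r_b·(sin φ − φ·cos φ) = 0.479286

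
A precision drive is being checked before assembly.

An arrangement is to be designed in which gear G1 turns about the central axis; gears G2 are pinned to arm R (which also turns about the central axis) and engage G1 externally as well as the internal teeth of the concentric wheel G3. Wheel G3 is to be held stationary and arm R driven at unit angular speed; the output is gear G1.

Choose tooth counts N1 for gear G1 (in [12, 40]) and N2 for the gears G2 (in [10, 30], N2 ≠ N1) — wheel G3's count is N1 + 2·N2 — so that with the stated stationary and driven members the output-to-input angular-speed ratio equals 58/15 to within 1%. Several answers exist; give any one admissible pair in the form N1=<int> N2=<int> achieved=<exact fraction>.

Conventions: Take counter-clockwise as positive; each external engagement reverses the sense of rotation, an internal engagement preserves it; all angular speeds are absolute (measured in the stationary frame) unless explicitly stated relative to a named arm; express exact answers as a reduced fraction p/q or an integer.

N1=15 N2=14 achieved=58/15

topology: planetary set — design target 58/15, arm = carrier (Willis)
Willis with ω_ring = 0: ω_sun/ω_arm = (N1+N3)/N1; set equal to 58/15  ⇒  N3/N1 = 58/15 − 1 = 43/15
N3 = N1 + 2·N2  ⇒  N2/N1 = (N3/N1 − 1)/2 = (43/15 − 1)/2 = 14/15
smallest multiple with N1 ≥ 12 and N2 ≥ 10: k = 1  ⇒  N1 = 1·15 = 15, N2 = 1·14 = 14 (N1 ≤ 40, N2 ≤ 30, N2 ≠ N1 ✓), N3 = 15 + 2·14 = 43
check: (N1+N3)/N1 with N1 = 15, N3 = 43 gives 58/15; |achieved − target| = 0 ≤ 29/750 ✓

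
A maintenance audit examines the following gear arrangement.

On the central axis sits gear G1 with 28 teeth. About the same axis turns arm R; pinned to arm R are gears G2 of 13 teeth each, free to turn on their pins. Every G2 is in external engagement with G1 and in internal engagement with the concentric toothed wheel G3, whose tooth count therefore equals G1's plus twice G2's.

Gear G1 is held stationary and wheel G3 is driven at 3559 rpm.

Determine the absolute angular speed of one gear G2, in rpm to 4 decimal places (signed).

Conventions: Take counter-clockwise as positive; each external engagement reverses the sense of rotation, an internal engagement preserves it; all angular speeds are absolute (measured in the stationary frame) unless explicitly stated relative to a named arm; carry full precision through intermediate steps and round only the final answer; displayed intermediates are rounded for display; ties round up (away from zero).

+7391.7692 rpm

planetary set (28T centre, 13T on arm, 54T internal) — Willis relation
normalise by the input: solve with ω_ring = 1, then scale by 3559 rpm
ring teeth: 28 + 2·13 = 54
28(ω_sun−ω_arm) = −54(ω_ring−ω_arm),  ω_sun = 0, ω_ring = 1
28(0−ω_arm) = −54(1−ω_arm)  ⇒  82·ω_arm = 54  ⇒  ω_arm = 27/41
sun–planet mesh: 28·(0−27/41) = −13·(ω_p−ω_arm)  ⇒  ω_p−ω_arm = 756/533
ω_p = 27/41 + 756/533 = 27/13
scale: ω_p = 27/13 × 3559 rpm = +7391.7692 rpm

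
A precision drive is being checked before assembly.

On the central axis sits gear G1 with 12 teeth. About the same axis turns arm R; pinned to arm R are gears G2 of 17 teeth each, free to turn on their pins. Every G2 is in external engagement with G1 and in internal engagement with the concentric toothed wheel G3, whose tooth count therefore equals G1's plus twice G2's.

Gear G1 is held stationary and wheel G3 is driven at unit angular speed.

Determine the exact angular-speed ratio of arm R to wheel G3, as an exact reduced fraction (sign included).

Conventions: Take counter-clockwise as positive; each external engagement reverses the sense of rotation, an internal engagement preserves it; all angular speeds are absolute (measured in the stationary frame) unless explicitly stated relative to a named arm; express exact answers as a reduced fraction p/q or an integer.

class = planetary set [G3 = 12+2·17 = 46; Willis about the carrier]
ring teeth: 12 + 2·17 = 46
12(ω_sun−ω_arm) = −46(ω_ring−ω_arm),  ω_sun = 0, ω_ring = 1
12(0−ω_arm) = −46(1−ω_arm)  ⇒  58·ω_arm = 46  ⇒  ω_arm = 23/29
ω_out/ω_in = 23/29

23/29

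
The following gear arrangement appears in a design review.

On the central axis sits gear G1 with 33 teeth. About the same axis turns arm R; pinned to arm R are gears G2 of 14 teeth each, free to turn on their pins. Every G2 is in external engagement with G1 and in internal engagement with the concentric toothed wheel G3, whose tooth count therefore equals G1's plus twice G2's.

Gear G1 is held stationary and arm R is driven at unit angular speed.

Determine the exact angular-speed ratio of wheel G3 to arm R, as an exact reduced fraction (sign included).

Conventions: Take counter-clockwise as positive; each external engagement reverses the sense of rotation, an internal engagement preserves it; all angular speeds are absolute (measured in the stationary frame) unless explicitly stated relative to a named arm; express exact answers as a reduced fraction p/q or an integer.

94/61

recognized (axles ride arm R): planetary set, 33/14/61 teeth
ring teeth: 33 + 2·14 = 61
33(ω_sun−ω_arm) = −61(ω_ring−ω_arm),  ω_sun = 0, ω_arm = 1
ω_ring = 1 − (33/61)(0−1) = 94/61
ω_out/ω_in = 94/61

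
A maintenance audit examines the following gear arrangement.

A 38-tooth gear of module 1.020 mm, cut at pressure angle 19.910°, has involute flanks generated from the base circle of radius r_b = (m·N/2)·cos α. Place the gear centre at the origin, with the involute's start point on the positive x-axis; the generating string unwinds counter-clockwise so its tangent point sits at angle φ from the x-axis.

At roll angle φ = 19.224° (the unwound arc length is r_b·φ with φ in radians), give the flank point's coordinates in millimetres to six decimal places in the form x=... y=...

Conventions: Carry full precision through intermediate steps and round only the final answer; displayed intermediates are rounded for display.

x=19.218597 y=0.226847

class = single-mesh tooth geometry [base-circle involute, m = 1.020, 38T]
pitch radius r_p = m·N/2 = 1.020·38/2 = 19.380000
base radius r_b = r_p·cos α = 19.380000·cos 19.910° = 18.221632
roll angle φ = 19.224° = 0.33552210 rad
x = r_b·(cos φ + φ·sin φ) = 19.218597
y = r_b·(sin φ − φ·cos φ) = 0.226847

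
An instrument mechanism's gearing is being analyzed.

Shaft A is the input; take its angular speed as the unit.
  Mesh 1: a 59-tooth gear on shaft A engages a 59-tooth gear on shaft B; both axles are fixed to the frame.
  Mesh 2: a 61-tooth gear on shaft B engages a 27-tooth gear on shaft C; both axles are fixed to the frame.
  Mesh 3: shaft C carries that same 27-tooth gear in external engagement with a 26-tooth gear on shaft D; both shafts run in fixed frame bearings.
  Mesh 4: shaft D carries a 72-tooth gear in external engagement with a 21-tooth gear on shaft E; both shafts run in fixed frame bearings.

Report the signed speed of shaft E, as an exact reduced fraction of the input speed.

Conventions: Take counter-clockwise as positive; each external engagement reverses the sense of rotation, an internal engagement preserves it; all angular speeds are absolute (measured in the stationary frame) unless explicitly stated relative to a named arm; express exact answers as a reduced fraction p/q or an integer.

732/91

4-mesh fixed-axis compound train (all bearings frame-fixed)
mesh 1 [59T→59T]: |ω|/ω_in = 1×59/59 = 1, sense flips to −
mesh 2 [61T→27T]: |ω|/ω_in = 1×61/27 = 61/27, sense flips to +
mesh 3 [27T→26T]: |ω|/ω_in = (61/27)×27/26 = 61/26, sense flips to −
mesh 4 [72T→21T]: |ω|/ω_in = (61/26)×72/21 = 732/91, sense flips to +
signed output speed (× input speed) = 732/91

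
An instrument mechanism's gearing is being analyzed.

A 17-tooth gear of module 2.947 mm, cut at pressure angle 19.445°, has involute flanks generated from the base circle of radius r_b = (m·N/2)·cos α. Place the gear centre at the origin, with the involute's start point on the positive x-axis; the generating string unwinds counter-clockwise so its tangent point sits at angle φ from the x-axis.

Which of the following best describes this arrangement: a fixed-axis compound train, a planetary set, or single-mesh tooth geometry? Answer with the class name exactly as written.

single-mesh tooth geometry

topology: single-mesh involute geometry — m = 2.947, N = 17
classification: single-mesh tooth geometry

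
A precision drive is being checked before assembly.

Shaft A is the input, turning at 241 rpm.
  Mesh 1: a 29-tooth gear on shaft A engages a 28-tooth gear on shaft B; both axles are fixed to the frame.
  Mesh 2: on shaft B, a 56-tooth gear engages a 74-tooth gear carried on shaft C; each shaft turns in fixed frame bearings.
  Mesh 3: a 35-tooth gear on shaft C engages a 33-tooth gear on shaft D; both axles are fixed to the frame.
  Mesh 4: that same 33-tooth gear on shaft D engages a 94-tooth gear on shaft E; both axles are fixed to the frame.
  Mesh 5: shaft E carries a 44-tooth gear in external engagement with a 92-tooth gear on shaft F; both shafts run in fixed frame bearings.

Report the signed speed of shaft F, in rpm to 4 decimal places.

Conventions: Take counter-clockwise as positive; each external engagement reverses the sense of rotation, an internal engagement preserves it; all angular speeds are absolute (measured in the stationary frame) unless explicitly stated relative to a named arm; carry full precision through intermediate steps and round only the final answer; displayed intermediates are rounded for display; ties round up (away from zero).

recognized (6 fixed axles, 5 meshes): fixed-axis compound train
mesh 1 [29T→28T]: ω = 241.0000×29/28 = 249.6071 rpm, sense flips to −
mesh 2 [56T→74T]: ω = 249.6071×56/74 = 188.8919 rpm, sense flips to +
mesh 3 [35T→33T]: ω = 188.8919×35/33 = 200.3399 rpm, sense flips to −
mesh 4 [33T→94T]: ω = 200.3399×33/94 = 70.3321 rpm, sense flips to +
mesh 5 [44T→92T]: ω = 70.3321×44/92 = 33.6371 rpm, sense flips to −
signed output speed = -33.6371 rpm

-33.6371 rpm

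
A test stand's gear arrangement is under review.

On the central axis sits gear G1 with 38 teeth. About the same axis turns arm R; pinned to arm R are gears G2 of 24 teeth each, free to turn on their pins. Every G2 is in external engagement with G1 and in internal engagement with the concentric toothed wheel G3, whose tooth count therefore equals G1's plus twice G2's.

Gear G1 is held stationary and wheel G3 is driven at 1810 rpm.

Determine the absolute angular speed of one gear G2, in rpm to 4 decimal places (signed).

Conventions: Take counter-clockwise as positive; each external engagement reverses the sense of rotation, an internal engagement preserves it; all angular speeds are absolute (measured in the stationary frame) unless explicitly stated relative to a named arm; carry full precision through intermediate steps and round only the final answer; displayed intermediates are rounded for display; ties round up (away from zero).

topology: planetary set — G1 38T / G2 24T / G3 86T, arm = carrier (Willis)
normalise by the input: solve with ω_ring = 1, then scale by 1810 rpm
ring teeth: 38 + 2·24 = 86
38(ω_sun−ω_arm) = −86(ω_ring−ω_arm),  ω_sun = 0, ω_ring = 1
38(0−ω_arm) = −86(1−ω_arm)  ⇒  124·ω_arm = 86  ⇒  ω_arm = 43/62
sun–planet mesh: 38·(0−43/62) = −24·(ω_p−ω_arm)  ⇒  ω_p−ω_arm = 817/744
ω_p = 43/62 + 817/744 = 43/24
scale: ω_p = 43/24 × 1810 rpm = +3242.9167 rpm

+3242.9167 rpm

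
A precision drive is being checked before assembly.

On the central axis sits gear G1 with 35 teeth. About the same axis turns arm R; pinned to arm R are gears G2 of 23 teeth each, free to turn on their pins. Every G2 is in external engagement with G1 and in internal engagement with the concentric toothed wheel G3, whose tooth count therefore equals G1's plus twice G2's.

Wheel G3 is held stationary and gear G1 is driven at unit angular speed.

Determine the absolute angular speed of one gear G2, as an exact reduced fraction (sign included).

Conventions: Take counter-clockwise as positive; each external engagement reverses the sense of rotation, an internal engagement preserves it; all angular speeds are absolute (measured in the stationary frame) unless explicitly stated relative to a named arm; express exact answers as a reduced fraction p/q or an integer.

-35/46

planetary set (35T centre, 23T on arm, 81T internal) — Willis relation
ring teeth: 35 + 2·23 = 81
35(ω_sun−ω_arm) = −81(ω_ring−ω_arm),  ω_ring = 0, ω_sun = 1
35(1−ω_arm) = −81(0−ω_arm)  ⇒  116·ω_arm = 35  ⇒  ω_arm = 35/116
sun–planet mesh: 35·(1−35/116) = −23·(ω_p−ω_arm)  ⇒  ω_p−ω_arm = -2835/2668
ω_p = 35/116 − 2835/2668 = -35/46
exact speed ratio = -35/46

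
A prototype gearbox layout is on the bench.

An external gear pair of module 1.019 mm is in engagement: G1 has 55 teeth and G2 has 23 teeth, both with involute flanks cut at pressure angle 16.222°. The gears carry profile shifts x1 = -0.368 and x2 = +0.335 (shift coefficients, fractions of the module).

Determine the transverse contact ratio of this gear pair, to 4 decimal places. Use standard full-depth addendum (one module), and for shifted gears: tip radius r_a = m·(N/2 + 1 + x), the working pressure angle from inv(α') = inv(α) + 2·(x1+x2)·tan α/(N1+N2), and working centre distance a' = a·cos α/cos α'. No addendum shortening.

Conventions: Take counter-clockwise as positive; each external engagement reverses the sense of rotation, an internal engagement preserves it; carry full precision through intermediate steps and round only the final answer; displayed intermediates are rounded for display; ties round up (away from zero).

1.8139

topology: single-mesh involute geometry — m = 1.019, 55T/23T pair
base radii: r_b1 = 26.906826, r_b2 = 11.251945
tip radii: r_a1 = 28.666508, r_a2 = 13.078865
inv(α') = inv(16.222°) + 2·(-0.368+0.335)·tan α/(55+23) = 0.00756979  ⇒  α' = 16.05353°
a' = a·cos α / cos α' = 39.7410·cos 16.222°/cos 16.05353° = 39.707203
action lengths: √(r_a1²−r_b1²) = 9.888953, √(r_a2²−r_b2²) = 6.667116
base pitch p_b = π·m·cos α = 3.073829
CR = (9.888953 + 6.667116 − 39.707203·sin 16.05353°)/3.073829 = 1.813903
contact ratio ≈ 1.8139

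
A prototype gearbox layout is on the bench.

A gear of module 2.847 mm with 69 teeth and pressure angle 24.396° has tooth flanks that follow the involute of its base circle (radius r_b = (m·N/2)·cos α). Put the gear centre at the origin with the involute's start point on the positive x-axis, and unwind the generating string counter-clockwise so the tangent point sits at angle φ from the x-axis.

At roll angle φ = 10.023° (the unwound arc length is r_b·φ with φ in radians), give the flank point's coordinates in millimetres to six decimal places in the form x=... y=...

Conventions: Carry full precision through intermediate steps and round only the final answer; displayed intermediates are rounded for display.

recognized (one wheel, involute flank): single-mesh tooth geometry, m = 2.847, N = 69
pitch radius r_p = m·N/2 = 2.847·69/2 = 98.221500
base radius r_b = r_p·cos α = 98.221500·cos 24.396° = 89.451548
roll angle φ = 10.023° = 0.17493435 rad
x = r_b·(cos φ + φ·sin φ) = 90.809794
y = r_b·(sin φ − φ·cos φ) = 0.159134

x=90.809794 y=0.159134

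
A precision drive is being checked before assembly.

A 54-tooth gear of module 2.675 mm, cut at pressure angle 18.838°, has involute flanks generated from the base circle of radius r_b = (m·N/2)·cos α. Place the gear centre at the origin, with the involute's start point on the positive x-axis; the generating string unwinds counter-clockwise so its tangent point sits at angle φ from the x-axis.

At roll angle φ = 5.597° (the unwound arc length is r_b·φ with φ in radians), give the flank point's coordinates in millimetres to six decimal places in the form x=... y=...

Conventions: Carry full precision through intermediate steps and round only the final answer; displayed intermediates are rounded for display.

class = single-mesh tooth geometry [base-circle involute, m = 2.675, 54T]
pitch radius r_p = m·N/2 = 2.675·54/2 = 72.225000
base radius r_b = r_p·cos α = 72.225000·cos 18.838° = 68.356291
roll angle φ = 5.597° = 0.09768608 rad
x = r_b·(cos φ + φ·sin φ) = 68.681660
y = r_b·(sin φ − φ·cos φ) = 0.021220

x=68.681660 y=0.021220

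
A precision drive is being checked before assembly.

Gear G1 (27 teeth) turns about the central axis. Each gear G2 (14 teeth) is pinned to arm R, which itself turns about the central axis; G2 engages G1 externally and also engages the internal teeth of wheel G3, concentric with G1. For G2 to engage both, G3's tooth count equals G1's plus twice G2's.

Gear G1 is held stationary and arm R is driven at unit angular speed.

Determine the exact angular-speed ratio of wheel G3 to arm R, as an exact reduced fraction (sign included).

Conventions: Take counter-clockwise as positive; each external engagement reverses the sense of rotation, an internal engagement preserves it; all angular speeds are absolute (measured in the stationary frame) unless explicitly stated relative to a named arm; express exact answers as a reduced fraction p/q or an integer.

class = planetary set [G3 = 27+2·14 = 55; Willis about the carrier]
ring teeth: 27 + 2·14 = 55
27(ω_sun−ω_arm) = −55(ω_ring−ω_arm),  ω_sun = 0, ω_arm = 1
ω_ring = 1 − (27/55)(0−1) = 82/55
ω_out/ω_in = 82/55

82/55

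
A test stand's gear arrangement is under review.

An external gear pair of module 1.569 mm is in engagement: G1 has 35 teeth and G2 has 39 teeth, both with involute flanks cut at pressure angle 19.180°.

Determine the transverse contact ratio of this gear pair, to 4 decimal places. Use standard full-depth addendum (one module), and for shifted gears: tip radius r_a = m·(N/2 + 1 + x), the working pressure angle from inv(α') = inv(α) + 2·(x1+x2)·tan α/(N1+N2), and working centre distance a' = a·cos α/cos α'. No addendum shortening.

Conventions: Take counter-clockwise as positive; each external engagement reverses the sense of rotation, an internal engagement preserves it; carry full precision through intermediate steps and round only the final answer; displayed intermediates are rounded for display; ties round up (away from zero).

topology: single-mesh involute geometry — m = 1.569, 35T/39T pair
base radii: r_b1 = 25.933365, r_b2 = 28.897178
tip radii: r_a1 = 29.026500, r_a2 = 32.164500
no profile shift: α' = α, a' = a
action lengths: √(r_a1²−r_b1²) = 13.038340, √(r_a2²−r_b2²) = 14.124736
base pitch p_b = π·m·cos α = 4.655547
CR = (13.038340 + 14.124736 − 58.053000·sin 19.18000°)/4.655547 = 1.737824
contact ratio ≈ 1.7378

1.7378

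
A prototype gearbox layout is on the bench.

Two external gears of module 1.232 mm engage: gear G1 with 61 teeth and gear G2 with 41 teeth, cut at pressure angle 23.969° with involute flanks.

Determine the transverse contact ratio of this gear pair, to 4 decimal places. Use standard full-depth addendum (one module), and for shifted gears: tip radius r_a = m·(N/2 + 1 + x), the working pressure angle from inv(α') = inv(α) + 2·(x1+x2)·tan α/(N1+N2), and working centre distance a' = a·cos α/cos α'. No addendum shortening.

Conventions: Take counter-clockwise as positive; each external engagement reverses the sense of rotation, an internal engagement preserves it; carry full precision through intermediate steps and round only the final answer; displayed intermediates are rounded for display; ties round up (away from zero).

single-mesh involute tooth geometry (61T engaging 41T at module 1.232)
base radii: r_b1 = 34.335648, r_b2 = 23.078059
tip radii: r_a1 = 38.808000, r_a2 = 26.488000
no profile shift: α' = α, a' = a
action lengths: √(r_a1²−r_b1²) = 18.086573, √(r_a2²−r_b2²) = 13.000667
base pitch p_b = π·m·cos α = 3.536676
CR = (18.086573 + 13.000667 − 62.832000·sin 23.96900°)/3.536676 = 1.572726
contact ratio ≈ 1.5727

1.5727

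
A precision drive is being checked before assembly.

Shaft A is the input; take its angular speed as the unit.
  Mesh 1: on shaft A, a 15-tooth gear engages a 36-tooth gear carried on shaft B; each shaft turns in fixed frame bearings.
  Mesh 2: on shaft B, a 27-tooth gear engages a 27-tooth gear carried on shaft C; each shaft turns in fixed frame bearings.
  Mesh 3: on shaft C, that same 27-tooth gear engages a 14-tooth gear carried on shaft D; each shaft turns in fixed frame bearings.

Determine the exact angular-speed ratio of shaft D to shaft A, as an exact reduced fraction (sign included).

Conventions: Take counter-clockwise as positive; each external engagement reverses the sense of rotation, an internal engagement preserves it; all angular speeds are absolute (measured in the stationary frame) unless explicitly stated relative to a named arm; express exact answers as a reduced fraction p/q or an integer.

-45/56

class = fixed-axis compound train [3 meshes; 3 ratios multiply, 3 sense flips]
mesh 1 [15T→36T]: running ratio 5/12, sense −
mesh 2 [27T→27T]: running ratio 5/12, sense +
mesh 3 [27T→14T]: running ratio 45/56, sense −
ω_out/ω_in = -45/56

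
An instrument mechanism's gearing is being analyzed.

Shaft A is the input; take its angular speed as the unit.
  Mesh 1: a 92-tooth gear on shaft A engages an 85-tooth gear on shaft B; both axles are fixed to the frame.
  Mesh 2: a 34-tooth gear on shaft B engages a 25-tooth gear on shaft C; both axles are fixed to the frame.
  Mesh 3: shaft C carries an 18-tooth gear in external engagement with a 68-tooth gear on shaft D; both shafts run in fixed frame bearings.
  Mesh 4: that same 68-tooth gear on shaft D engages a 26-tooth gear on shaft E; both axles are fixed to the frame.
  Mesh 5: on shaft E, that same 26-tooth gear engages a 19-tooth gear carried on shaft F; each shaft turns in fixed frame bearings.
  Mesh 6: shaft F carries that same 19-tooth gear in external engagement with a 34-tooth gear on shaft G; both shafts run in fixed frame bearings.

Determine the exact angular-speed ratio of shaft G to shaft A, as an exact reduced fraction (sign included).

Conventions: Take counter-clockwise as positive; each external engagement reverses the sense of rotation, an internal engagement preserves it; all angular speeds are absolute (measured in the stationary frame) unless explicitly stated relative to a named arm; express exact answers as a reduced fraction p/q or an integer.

1656/2125

class = fixed-axis compound train [6 meshes; 6 ratios multiply, 6 sense flips]
mesh 1 [92T→85T]: running ratio 92/85, sense −
mesh 2 [34T→25T]: running ratio 184/125, sense +
mesh 3 [18T→68T]: running ratio 828/2125, sense −
mesh 4 [68T→26T]: running ratio 1656/1625, sense +
mesh 5 [26T→19T]: running ratio 3312/2375, sense −
mesh 6 [19T→34T]: running ratio 1656/2125, sense +
ω_out/ω_in = 1656/2125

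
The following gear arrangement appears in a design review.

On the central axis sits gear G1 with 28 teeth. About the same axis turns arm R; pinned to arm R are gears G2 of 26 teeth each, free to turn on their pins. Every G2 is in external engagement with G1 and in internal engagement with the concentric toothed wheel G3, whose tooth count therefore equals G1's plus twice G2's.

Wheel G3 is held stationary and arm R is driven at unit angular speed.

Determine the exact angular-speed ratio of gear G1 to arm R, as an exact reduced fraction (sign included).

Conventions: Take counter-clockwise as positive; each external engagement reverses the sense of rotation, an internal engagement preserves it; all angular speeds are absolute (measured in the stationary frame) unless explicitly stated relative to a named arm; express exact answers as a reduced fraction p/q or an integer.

27/7

planetary set (28T centre, 26T on arm, 80T internal) — Willis relation
ring teeth: 28 + 2·26 = 80
28(ω_sun−ω_arm) = −80(ω_ring−ω_arm),  ω_ring = 0, ω_arm = 1
ω_sun = 1 − (80/28)(0−1) = 27/7
ω_out/ω_in = 27/7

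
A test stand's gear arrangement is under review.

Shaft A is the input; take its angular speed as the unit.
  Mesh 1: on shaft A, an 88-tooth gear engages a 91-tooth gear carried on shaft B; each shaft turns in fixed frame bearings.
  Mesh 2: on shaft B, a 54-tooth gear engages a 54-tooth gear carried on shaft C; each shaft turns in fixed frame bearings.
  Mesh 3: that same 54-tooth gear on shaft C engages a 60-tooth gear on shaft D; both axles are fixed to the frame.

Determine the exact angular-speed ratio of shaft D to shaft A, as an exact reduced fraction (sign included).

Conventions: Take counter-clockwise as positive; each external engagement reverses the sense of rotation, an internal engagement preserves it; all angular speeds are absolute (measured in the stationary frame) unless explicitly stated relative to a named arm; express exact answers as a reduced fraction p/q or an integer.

-396/455

class = fixed-axis compound train [3 meshes; 3 ratios multiply, 3 sense flips]
mesh 1 [88T→91T]: running ratio 88/91, sense −
mesh 2 [54T→54T]: running ratio 88/91, sense +
mesh 3 [54T→60T]: running ratio 396/455, sense −
ω_out/ω_in = -396/455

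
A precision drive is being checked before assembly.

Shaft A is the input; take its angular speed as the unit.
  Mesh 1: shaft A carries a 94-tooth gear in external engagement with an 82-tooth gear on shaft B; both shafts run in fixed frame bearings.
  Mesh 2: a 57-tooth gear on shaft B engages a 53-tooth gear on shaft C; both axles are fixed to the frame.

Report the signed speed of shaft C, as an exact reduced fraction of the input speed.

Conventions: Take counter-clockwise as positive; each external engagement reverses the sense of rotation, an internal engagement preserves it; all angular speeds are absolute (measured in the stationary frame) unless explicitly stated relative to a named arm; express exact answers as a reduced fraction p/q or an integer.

2679/2173

2-mesh fixed-axis compound train (all bearings frame-fixed)
mesh 1 [94T→82T]: |ω|/ω_in = 1×94/82 = 47/41, sense flips to −
mesh 2 [57T→53T]: |ω|/ω_in = (47/41)×57/53 = 2679/2173, sense flips to +
signed output speed (× input speed) = 2679/2173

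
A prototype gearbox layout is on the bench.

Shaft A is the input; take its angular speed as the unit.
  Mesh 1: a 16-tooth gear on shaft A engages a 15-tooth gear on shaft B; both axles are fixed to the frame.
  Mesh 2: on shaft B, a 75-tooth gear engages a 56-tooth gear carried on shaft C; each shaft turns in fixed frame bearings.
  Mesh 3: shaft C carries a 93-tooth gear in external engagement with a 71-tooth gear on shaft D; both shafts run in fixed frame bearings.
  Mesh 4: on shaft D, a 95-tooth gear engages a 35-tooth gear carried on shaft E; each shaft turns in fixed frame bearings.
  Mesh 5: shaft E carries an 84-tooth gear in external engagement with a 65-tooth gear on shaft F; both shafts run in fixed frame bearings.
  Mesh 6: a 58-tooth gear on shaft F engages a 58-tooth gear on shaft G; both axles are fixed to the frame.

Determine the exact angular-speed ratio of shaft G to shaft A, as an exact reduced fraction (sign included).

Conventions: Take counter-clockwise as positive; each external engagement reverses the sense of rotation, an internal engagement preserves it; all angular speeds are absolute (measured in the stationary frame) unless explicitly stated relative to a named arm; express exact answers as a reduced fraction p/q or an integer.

class = fixed-axis compound train [6 meshes; 6 ratios multiply, 6 sense flips]
mesh 1 [16T→15T]: running ratio 16/15, sense −
mesh 2 [75T→56T]: running ratio 10/7, sense +
mesh 3 [93T→71T]: running ratio 930/497, sense −
mesh 4 [95T→35T]: running ratio 17670/3479, sense +
mesh 5 [84T→65T]: running ratio 42408/6461, sense −
mesh 6 [58T→58T]: running ratio 42408/6461, sense +
ω_out/ω_in = 42408/6461

42408/6461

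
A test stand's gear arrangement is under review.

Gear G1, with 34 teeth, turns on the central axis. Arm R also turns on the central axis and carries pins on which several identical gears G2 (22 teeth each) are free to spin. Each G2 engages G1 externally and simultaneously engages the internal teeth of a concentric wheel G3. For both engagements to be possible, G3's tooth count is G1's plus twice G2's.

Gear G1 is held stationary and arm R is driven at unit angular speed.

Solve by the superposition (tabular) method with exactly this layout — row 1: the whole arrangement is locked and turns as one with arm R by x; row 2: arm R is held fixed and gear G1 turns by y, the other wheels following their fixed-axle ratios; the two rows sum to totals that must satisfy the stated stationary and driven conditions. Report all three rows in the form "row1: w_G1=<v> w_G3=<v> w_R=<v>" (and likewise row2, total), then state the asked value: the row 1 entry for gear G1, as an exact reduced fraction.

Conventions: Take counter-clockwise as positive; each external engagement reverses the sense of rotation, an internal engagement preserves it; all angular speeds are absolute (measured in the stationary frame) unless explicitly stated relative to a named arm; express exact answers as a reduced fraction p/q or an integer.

class = planetary set [G3 = 34+2·22 = 78; Willis about the carrier]
superposition row 1 [locked train]: every member turns x
row 2: sun turns y, ring = −(34/78)·y, arm 0
boundary: total ω_sun = x + y = 0 and total ω_arm = x = 1  ⇒  y = -1, x = 1
row 2 ring = −(34/78)·(-1) = 17/39
totals (row 1 + row 2): sun 1 + (-1) = 0, ring 1 + 17/39 = 56/39, arm 1 + 0 = 1
asked cell (row1, sun) = 1

row1: w_G1=1 w_G3=1 w_R=1
row2: w_G1=-1 w_G3=17/39 w_R=0
total: w_G1=0 w_G3=56/39 w_R=1
asked value: 1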